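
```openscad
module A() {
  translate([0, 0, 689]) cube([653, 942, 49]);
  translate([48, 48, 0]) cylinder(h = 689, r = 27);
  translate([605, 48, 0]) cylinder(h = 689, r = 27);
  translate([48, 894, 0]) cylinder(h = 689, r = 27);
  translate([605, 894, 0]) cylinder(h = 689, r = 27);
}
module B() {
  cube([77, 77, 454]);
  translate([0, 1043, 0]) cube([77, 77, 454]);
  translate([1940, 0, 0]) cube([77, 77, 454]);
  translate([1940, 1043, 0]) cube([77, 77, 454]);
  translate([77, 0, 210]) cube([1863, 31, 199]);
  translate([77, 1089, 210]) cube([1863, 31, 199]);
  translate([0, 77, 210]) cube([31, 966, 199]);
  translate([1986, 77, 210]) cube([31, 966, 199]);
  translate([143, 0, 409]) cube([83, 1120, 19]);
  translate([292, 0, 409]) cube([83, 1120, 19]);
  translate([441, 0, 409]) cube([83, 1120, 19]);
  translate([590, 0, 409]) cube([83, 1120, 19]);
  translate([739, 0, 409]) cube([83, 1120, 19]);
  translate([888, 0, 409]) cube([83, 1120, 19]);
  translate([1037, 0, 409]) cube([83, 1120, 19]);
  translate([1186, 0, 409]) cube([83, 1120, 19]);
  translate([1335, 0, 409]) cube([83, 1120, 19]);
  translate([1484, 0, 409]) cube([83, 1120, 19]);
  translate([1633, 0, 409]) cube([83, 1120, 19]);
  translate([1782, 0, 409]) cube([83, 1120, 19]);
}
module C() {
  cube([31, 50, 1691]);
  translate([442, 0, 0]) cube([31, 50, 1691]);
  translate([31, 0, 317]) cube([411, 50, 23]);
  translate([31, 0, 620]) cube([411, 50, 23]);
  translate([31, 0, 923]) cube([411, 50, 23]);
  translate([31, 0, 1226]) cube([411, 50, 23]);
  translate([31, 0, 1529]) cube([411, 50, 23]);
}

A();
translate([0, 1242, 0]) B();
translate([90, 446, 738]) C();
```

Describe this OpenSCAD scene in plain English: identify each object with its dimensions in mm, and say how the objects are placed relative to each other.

A is a table with a 653×942 mm rectangular top, 49 mm thick, top surface at z = 738 mm, supported by four round legs of 54 mm diameter, each leg's bounding box inset 21 mm from the nearest pair of top edges, running from the floor.

B is a bed frame 2017 mm long (x) by 1120 mm wide (y). Four 77×77 mm corner posts, 454 mm tall, at the corners of the footprint. Four rails of 31 mm thickness and 199 mm height run between adjacent posts with their undersides at z = 210 mm, their outer faces flush with the outside of the frame (the two x-running rails run between the posts' inner faces; the two y-running rails run between the posts' inner faces). 12 slats, each 83 mm wide (x) and 19 mm thick, lie across the top of the two x-running rails, running the full 1120 mm width of the frame in y; the slats are evenly spaced along x between the inner faces of the end posts with equal gaps (rounded down to the nearest mm) at the −x end and between each pair — any rounding remainder accumulates at the +x end.

C is a straight ladder. Two 31×50 mm vertical rails, 1691 mm tall, stand 473 mm apart (outside-to-outside) with their front faces coplanar on the −y side. 5 rungs, each 50 mm deep and 23 mm tall, span between the inner faces of the rails, front faces flush with the rails. The lowest rung's underside is at z = 317 mm and rungs are spaced 303 mm apart (underside to underside).

The bed frame is on the floor beside the table on its +y side. The ladder is on top of the table, centred.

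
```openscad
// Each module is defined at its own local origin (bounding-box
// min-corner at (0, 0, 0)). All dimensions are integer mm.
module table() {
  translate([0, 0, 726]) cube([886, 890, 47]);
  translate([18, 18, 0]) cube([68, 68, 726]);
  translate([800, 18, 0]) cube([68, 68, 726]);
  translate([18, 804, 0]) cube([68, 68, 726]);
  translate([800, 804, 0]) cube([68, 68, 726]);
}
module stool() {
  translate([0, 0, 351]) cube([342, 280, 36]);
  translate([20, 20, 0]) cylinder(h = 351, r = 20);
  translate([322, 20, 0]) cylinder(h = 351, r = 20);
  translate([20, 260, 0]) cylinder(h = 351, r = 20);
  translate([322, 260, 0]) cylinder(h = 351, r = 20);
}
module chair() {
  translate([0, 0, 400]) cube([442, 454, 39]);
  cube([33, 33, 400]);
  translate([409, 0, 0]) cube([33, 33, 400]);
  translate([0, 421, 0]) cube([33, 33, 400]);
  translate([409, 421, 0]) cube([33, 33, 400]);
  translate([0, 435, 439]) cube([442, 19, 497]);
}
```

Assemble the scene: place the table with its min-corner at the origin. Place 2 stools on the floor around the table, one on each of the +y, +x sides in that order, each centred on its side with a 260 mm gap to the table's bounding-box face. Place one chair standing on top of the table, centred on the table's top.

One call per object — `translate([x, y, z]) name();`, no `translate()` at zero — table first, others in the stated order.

table();
translate([272, 1150, 0]) stool();
translate([1146, 305, 0]) stool();
translate([222, 218, 773]) chair();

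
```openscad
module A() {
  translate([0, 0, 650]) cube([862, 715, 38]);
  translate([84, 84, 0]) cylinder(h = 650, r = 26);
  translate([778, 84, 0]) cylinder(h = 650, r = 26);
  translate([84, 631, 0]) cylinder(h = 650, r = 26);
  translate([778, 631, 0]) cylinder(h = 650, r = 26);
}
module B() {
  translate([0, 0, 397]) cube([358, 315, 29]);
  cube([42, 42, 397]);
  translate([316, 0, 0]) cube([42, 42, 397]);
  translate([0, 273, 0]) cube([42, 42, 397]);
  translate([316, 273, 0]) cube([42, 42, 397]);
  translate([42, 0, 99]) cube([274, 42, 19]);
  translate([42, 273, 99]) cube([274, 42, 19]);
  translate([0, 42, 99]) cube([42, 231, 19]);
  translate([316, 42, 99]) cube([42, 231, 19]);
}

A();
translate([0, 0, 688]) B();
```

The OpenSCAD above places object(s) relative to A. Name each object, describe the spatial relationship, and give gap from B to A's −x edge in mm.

The stool's min-x is at 0; the table's min-x is 0; gap = 0 mm.

A is a table. B is a stool. The stool is on top of the table. The gap from the stool to the table's −x edge is 0 mm.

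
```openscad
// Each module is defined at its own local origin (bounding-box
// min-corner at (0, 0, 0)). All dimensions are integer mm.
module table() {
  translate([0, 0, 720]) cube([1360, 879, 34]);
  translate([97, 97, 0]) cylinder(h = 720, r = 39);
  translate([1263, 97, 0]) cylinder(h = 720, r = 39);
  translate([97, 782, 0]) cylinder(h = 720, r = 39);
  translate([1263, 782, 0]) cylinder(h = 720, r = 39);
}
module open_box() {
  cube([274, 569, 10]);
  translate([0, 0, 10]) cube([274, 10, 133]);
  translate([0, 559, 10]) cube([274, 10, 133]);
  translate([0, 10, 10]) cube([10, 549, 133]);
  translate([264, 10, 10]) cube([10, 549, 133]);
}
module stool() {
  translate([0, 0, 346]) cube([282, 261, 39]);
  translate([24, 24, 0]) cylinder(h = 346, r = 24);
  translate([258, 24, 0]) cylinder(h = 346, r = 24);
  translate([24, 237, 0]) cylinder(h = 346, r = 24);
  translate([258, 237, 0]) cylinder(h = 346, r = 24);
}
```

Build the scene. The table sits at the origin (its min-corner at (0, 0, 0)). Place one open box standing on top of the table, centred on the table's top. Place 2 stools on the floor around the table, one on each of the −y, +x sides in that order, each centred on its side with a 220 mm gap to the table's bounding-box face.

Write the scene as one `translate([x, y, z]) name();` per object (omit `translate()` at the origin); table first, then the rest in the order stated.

table();
translate([543, 155, 754]) open_box();
translate([539, -481, 0]) stool();
translate([1580, 309, 0]) stool();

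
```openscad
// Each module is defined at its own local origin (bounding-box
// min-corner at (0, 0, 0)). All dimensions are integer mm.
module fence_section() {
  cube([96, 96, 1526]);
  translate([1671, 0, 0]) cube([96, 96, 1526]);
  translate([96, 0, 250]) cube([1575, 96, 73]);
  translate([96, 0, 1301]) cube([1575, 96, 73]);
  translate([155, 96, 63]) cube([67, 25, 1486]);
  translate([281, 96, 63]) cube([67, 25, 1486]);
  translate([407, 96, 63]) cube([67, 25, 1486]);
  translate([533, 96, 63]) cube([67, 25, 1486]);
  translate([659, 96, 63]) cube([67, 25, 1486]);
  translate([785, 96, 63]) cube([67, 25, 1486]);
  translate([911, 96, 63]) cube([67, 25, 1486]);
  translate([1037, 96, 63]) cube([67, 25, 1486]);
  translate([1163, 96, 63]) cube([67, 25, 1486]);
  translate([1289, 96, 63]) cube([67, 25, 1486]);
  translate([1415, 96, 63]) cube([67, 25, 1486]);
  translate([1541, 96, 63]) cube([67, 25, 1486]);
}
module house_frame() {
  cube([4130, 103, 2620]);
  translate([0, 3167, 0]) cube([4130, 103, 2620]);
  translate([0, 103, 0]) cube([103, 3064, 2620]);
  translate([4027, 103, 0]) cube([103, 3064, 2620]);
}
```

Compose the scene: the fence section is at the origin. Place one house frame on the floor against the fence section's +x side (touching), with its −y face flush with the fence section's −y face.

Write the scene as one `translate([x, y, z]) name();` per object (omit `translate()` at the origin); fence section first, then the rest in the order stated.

fence_section();
translate([1767, 0, 0]) house_frame();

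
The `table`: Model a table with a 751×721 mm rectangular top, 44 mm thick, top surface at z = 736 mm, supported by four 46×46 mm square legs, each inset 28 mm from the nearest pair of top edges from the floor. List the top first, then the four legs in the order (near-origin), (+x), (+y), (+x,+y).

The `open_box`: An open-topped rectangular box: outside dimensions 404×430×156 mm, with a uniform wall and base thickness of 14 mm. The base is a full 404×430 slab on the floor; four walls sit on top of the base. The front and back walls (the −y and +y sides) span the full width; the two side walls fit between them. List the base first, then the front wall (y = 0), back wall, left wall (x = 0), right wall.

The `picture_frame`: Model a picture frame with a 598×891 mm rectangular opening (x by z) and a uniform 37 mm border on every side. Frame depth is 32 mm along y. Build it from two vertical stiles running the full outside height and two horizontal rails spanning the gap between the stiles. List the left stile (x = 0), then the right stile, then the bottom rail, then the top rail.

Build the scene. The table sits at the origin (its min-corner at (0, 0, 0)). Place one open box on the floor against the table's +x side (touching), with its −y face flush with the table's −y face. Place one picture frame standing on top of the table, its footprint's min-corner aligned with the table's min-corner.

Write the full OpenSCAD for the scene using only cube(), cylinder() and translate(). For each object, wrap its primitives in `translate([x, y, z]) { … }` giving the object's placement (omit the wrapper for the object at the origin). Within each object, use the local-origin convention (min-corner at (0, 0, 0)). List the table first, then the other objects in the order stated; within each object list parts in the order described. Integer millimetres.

translate([0, 0, 692]) cube([751, 721, 44]);
translate([28, 28, 0]) cube([46, 46, 692]);
translate([677, 28, 0]) cube([46, 46, 692]);
translate([28, 647, 0]) cube([46, 46, 692]);
translate([677, 647, 0]) cube([46, 46, 692]);
translate([751, 0, 0]) {
  cube([404, 430, 14]);
  translate([0, 0, 14]) cube([404, 14, 142]);
  translate([0, 416, 14]) cube([404, 14, 142]);
  translate([0, 14, 14]) cube([14, 402, 142]);
  translate([390, 14, 14]) cube([14, 402, 142]);
}
translate([0, 0, 736]) {
  cube([37, 32, 965]);
  translate([635, 0, 0]) cube([37, 32, 965]);
  translate([37, 0, 0]) cube([598, 32, 37]);
  translate([37, 0, 928]) cube([598, 32, 37]);
}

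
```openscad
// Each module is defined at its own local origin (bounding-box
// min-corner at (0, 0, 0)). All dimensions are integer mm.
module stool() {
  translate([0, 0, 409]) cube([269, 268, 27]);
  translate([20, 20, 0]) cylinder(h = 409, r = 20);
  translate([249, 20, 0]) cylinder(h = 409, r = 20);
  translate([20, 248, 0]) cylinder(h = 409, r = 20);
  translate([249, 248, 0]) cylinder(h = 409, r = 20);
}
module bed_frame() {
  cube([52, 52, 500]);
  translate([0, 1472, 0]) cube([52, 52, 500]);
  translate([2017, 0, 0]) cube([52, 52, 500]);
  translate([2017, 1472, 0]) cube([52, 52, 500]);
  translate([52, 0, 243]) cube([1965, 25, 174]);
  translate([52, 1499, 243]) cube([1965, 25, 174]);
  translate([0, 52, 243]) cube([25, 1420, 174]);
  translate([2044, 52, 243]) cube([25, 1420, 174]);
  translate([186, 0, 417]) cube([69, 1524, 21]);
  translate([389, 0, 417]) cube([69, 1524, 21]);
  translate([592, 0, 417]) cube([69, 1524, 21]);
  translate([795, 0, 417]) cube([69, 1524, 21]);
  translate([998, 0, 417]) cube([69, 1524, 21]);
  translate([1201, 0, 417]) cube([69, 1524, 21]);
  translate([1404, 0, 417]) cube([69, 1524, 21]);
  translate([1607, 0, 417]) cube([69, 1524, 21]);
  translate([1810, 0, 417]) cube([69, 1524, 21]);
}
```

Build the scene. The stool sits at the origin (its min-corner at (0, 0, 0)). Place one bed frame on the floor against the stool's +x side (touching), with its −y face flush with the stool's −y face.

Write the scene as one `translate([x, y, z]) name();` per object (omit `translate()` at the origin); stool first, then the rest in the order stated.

stool();
translate([269, 0, 0]) bed_frame();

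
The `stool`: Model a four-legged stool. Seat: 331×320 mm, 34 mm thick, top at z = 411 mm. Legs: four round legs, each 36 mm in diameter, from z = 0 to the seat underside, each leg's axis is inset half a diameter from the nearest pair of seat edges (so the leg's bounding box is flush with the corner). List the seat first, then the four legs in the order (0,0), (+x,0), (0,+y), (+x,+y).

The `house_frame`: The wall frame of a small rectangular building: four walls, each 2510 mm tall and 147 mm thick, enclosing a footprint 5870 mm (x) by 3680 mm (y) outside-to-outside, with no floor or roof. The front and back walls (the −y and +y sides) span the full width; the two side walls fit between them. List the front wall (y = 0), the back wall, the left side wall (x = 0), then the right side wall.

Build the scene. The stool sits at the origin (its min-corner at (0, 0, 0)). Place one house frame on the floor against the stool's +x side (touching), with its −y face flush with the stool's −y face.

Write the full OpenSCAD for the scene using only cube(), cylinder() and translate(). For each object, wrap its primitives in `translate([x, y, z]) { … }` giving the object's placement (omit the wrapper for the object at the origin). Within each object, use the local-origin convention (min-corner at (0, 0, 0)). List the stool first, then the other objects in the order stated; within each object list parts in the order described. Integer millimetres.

translate([0, 0, 377]) cube([331, 320, 34]);
translate([18, 18, 0]) cylinder(h = 377, r = 18);
translate([313, 18, 0]) cylinder(h = 377, r = 18);
translate([18, 302, 0]) cylinder(h = 377, r = 18);
translate([313, 302, 0]) cylinder(h = 377, r = 18);
translate([331, 0, 0]) {
  cube([5870, 147, 2510]);
  translate([0, 3533, 0]) cube([5870, 147, 2510]);
  translate([0, 147, 0]) cube([147, 3386, 2510]);
  translate([5723, 147, 0]) cube([147, 3386, 2510]);
}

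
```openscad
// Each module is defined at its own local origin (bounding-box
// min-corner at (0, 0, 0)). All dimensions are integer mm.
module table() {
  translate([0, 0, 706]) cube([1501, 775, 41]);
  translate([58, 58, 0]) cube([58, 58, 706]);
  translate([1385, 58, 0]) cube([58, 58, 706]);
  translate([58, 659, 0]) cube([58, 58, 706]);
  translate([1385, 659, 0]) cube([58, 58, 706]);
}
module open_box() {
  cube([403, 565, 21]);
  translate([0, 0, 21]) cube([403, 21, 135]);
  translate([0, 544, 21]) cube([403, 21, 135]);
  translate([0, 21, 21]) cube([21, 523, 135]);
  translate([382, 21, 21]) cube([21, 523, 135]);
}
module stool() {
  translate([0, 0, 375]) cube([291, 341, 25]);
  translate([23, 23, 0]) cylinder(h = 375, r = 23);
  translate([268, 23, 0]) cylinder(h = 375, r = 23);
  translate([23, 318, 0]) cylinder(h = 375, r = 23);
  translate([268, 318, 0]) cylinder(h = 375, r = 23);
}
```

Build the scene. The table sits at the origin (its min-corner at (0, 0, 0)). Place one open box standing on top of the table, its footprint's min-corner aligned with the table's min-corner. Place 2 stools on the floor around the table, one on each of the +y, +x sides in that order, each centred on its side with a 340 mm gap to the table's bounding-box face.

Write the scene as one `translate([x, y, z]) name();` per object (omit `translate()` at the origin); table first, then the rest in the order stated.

table();
translate([0, 0, 747]) open_box();
translate([605, 1115, 0]) stool();
translate([1841, 217, 0]) stool();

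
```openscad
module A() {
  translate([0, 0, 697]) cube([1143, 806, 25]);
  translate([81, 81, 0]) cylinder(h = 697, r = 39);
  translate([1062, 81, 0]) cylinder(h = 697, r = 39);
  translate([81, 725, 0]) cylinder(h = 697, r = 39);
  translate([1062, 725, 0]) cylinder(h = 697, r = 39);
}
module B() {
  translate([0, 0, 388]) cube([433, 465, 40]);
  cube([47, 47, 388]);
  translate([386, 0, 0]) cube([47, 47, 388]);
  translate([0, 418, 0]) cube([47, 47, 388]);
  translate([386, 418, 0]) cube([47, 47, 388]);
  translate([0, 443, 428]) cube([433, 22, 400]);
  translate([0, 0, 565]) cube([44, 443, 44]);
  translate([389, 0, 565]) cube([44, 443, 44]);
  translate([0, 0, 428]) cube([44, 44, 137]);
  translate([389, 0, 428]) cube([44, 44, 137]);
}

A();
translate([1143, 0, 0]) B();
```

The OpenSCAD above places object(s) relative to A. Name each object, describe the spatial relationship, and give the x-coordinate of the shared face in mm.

A is a table. B is a chair. The chair is against the table's +x side, with their −y faces flush. The x-coordinate of the shared face is 1143 mm.

The table's +x face and the chair's −x face are both at x = 1143 mm.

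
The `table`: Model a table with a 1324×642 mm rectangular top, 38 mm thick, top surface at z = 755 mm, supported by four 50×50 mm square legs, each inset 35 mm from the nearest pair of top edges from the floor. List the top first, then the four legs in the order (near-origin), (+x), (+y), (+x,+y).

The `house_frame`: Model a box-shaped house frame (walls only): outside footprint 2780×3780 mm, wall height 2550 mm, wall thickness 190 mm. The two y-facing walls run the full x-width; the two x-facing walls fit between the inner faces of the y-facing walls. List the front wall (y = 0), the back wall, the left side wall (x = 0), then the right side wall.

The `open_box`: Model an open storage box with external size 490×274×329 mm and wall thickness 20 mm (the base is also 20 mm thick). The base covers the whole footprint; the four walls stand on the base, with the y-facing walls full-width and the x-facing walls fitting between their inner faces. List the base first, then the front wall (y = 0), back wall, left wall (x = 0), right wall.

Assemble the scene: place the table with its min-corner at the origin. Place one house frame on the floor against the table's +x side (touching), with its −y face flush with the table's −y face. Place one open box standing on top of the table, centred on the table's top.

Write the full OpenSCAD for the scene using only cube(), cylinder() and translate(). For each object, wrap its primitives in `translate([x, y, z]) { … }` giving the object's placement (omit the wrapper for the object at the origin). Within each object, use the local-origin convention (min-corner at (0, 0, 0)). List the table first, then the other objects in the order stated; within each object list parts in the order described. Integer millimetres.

translate([0, 0, 717]) cube([1324, 642, 38]);
translate([35, 35, 0]) cube([50, 50, 717]);
translate([1239, 35, 0]) cube([50, 50, 717]);
translate([35, 557, 0]) cube([50, 50, 717]);
translate([1239, 557, 0]) cube([50, 50, 717]);
translate([1324, 0, 0]) {
  cube([2780, 190, 2550]);
  translate([0, 3590, 0]) cube([2780, 190, 2550]);
  translate([0, 190, 0]) cube([190, 3400, 2550]);
  translate([2590, 190, 0]) cube([190, 3400, 2550]);
}
translate([417, 184, 755]) {
  cube([490, 274, 20]);
  translate([0, 0, 20]) cube([490, 20, 309]);
  translate([0, 254, 20]) cube([490, 20, 309]);
  translate([0, 20, 20]) cube([20, 234, 309]);
  translate([470, 20, 20]) cube([20, 234, 309]);
}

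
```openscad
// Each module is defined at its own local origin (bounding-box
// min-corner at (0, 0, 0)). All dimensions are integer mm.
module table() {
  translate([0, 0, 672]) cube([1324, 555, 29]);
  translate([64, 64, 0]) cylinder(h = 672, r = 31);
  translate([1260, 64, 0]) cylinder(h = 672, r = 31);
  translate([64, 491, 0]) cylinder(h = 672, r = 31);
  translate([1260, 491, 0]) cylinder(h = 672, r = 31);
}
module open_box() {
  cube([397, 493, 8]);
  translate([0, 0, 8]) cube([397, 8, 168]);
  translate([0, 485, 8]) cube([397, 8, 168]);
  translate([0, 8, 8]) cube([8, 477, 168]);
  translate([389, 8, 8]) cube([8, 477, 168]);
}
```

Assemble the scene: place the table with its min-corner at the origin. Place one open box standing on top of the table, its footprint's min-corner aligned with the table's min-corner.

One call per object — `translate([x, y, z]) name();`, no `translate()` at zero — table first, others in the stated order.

table();
translate([0, 0, 701]) open_box();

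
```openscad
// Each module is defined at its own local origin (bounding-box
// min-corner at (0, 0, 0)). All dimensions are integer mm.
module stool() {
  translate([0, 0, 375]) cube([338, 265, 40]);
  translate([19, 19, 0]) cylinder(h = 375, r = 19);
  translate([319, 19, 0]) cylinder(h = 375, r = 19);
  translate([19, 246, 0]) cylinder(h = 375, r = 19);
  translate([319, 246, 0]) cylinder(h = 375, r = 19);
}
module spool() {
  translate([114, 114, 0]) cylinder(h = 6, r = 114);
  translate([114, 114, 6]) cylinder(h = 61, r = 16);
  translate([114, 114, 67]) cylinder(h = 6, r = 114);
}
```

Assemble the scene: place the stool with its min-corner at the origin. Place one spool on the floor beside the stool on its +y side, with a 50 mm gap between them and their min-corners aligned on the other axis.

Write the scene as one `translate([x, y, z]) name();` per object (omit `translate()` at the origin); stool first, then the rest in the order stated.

stool();
translate([0, 315, 0]) spool();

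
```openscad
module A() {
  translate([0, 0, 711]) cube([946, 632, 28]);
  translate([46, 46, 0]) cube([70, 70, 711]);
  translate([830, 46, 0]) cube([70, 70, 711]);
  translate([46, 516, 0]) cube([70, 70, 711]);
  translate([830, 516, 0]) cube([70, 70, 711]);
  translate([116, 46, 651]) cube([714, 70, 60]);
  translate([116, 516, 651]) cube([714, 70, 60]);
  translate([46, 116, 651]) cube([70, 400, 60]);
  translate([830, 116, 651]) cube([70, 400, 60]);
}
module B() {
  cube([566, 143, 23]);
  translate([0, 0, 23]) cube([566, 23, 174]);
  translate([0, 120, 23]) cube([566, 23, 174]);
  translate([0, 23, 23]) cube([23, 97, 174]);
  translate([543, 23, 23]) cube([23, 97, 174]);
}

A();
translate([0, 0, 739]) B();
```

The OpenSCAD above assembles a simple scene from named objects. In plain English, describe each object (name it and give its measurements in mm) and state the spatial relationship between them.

A is a table: top 946 mm (x) × 632 mm (y), 28 mm thick, upper face at z = 739 mm, on four 70×70 mm square legs, each inset 46 mm from the nearest pair of top edges, running from z = 0 to the bottom of the top. Four apron rails, 70 mm thick and 60 mm tall, run between adjacent legs with their top edges flush with the underside of the top and their outer faces flush with the legs' outer faces.

B is an open-topped rectangular box: outside dimensions 566×143×197 mm, with a uniform wall and base thickness of 23 mm. The base is a full 566×143 slab on the floor; four walls sit on top of the base. The front and back walls (the −y and +y sides) span the full width; the two side walls fit between them.

The open box is on top of the table.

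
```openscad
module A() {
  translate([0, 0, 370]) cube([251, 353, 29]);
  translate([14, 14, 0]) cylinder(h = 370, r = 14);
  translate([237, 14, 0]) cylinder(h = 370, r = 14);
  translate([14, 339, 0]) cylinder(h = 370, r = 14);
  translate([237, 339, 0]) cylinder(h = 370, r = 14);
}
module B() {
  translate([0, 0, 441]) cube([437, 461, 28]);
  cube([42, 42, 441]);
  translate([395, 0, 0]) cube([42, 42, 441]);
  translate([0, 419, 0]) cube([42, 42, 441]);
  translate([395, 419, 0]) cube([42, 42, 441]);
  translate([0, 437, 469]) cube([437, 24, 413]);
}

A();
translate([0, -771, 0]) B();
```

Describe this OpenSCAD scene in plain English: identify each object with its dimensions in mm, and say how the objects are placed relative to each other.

A is a simple wooden stool: a rectangular seat 251 mm (x) by 353 mm (y), 29 mm thick, top face at z = 399 mm, on four round legs, each 28 mm in diameter. The legs rest on z = 0, each leg's axis is inset half a diameter from the nearest pair of seat edges (so the leg's bounding box is flush with the corner).

B is a chair. The seat is a 437×461×28 mm slab with its top at z = 469 mm, on four 42×42 mm corner legs (flush with the seat edges, standing on z = 0). A flat backrest 24 mm thick, 413 mm tall, spans the full seat width and rises from the seat top along its +y edge, rear face flush with the rear of the seat.

The chair is on the floor beside the stool on its −y side.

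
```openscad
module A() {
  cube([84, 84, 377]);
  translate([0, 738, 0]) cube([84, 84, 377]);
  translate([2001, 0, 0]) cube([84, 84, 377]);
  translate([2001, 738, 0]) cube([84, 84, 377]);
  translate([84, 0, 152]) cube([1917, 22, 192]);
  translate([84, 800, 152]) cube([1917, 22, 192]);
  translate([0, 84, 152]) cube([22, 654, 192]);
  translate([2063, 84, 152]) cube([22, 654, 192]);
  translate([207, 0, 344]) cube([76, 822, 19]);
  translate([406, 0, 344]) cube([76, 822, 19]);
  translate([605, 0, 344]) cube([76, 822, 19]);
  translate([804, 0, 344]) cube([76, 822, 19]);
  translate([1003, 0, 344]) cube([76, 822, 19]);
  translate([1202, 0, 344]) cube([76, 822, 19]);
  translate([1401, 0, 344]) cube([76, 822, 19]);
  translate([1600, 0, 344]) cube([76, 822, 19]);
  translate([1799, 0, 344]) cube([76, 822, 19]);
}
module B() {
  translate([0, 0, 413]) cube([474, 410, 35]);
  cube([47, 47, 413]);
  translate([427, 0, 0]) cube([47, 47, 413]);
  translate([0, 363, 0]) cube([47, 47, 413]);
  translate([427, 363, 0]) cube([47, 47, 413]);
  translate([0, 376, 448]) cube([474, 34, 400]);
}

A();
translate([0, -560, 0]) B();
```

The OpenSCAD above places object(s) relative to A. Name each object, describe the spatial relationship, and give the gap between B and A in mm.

A is a bed frame. B is a chair. The chair is on the floor beside the bed frame on its −y side. The gap between the chair and the bed frame is 150 mm.

The chair's nearest face is 150 mm from the bed frame's −y face.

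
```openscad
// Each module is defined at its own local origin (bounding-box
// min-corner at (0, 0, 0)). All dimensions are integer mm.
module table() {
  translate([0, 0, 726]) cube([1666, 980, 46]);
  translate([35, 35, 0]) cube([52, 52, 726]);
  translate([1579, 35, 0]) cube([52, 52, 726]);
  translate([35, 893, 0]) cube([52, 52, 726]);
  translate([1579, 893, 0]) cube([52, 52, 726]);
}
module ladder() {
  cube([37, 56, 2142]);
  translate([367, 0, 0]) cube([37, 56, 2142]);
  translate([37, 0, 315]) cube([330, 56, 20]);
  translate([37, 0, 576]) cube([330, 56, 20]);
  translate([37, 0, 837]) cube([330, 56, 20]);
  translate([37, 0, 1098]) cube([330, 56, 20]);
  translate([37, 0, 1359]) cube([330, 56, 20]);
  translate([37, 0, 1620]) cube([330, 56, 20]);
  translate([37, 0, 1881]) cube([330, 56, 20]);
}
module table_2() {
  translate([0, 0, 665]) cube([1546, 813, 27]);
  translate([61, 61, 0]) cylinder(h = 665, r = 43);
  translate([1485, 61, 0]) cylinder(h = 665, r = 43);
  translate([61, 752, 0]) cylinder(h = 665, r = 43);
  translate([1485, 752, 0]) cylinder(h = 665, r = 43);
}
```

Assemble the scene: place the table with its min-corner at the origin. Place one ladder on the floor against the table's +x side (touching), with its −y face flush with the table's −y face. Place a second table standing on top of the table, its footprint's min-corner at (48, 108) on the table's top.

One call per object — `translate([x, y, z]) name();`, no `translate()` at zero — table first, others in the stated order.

table();
translate([1666, 0, 0]) ladder();
translate([48, 108, 772]) table_2();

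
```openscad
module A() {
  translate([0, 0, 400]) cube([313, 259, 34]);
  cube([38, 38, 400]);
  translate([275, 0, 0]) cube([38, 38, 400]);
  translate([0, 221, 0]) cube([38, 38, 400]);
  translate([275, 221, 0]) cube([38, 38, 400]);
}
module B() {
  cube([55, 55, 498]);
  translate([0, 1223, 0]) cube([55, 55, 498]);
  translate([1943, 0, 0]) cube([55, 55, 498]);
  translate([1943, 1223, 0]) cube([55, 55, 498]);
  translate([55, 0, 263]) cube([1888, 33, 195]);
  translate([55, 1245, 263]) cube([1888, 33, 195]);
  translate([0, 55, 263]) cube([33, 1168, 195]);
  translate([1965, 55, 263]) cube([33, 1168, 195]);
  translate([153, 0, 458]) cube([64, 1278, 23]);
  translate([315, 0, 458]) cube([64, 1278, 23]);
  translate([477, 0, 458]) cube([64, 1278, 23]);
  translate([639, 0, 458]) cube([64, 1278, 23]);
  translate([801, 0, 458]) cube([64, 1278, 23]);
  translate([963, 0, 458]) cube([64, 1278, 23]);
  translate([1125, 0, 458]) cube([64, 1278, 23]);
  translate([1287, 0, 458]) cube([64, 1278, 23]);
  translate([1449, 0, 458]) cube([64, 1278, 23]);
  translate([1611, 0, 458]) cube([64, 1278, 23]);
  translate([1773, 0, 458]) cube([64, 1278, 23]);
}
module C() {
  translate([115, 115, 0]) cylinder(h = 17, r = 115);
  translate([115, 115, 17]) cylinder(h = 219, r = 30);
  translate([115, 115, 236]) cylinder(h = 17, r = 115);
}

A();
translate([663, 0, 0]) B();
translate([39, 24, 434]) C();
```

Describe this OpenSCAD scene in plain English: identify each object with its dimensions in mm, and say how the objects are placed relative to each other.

A is a four-legged stool. The seat is a 313×259×34 mm slab whose top surface is at z = 434 mm; four square legs, each 38×38 mm in cross-section, run from the floor (z = 0) to the underside of the seat, each flush with a corner of the seat.

B is a bed frame 1998 mm long (x) by 1278 mm wide (y). Four 55×55 mm corner posts, 498 mm tall, at the corners of the footprint. Four rails of 33 mm thickness and 195 mm height run between adjacent posts with their undersides at z = 263 mm, their outer faces flush with the outside of the frame (the two x-running rails run between the posts' inner faces; the two y-running rails run between the posts' inner faces). 11 slats, each 64 mm wide (x) and 23 mm thick, lie across the top of the two x-running rails, running the full 1278 mm width of the frame in y; the slats are evenly spaced along x between the inner faces of the end posts with equal gaps (rounded down to the nearest mm) at the −x end and between each pair — any rounding remainder accumulates at the +x end.

C is a spool: two coaxial disc flanges of radius 115 mm and thickness 17 mm, joined by a core cylinder of radius 30 mm and height 219 mm. The lower flange rests on z = 0 and the three cylinders share a vertical axis.

The bed frame is on the floor beside the stool on its +x side. The spool is on top of the stool.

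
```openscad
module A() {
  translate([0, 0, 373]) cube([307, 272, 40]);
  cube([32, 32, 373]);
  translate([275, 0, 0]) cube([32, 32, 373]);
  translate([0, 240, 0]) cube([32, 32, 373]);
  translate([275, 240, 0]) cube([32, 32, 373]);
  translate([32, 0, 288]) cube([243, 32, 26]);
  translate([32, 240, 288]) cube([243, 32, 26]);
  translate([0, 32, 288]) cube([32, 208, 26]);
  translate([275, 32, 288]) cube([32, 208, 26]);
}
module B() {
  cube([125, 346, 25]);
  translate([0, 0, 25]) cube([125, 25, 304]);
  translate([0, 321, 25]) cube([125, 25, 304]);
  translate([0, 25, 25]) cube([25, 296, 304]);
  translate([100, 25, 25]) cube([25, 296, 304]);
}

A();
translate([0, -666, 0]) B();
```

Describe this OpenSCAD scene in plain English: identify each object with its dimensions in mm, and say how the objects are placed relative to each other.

A is a four-legged stool. The seat is a 307×272×40 mm slab whose top surface is at z = 413 mm; four square legs, each 32×32 mm in cross-section, run from the floor (z = 0) to the underside of the seat, each flush with a corner of the seat. Four stretchers, 32 mm wide and 26 mm tall, connect adjacent legs with their undersides at z = 288 mm, each running between the inner faces of the legs it joins and aligned with the legs' outer faces on the other axis.

B is an open storage box with external size 125×346×329 mm and wall thickness 25 mm (the base is also 25 mm thick). The base covers the whole footprint; the four walls stand on the base, with the y-facing walls full-width and the x-facing walls fitting between their inner faces.

The open box is on the floor beside the stool on its −y side.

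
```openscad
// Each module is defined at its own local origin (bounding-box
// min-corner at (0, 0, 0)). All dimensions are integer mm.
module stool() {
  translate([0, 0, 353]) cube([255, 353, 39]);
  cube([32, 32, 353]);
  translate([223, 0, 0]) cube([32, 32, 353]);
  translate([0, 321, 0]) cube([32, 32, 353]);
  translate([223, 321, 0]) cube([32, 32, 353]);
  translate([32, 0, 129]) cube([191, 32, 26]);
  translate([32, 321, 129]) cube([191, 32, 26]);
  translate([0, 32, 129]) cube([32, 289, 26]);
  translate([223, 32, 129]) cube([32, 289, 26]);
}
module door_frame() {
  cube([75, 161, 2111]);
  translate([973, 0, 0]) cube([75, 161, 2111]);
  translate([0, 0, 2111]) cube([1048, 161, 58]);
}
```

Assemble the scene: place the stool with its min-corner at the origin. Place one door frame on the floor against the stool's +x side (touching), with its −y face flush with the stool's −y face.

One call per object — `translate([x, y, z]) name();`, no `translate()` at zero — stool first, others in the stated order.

stool();
translate([255, 0, 0]) door_frame();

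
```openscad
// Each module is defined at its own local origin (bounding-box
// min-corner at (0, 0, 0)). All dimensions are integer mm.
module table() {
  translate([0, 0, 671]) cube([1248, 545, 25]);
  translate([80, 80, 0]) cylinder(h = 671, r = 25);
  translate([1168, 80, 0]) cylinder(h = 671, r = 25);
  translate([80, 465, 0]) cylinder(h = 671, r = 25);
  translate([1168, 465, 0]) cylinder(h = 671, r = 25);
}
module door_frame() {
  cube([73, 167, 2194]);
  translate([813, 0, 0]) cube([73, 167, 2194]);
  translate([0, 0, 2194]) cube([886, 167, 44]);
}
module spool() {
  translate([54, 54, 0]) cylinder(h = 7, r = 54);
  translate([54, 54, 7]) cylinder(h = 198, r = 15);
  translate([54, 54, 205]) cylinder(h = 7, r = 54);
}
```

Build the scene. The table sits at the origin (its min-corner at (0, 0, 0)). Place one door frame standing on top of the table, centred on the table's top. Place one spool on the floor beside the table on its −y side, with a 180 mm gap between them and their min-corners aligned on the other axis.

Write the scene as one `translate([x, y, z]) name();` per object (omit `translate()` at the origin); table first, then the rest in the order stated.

table();
translate([181, 189, 696]) door_frame();
translate([0, -288, 0]) spool();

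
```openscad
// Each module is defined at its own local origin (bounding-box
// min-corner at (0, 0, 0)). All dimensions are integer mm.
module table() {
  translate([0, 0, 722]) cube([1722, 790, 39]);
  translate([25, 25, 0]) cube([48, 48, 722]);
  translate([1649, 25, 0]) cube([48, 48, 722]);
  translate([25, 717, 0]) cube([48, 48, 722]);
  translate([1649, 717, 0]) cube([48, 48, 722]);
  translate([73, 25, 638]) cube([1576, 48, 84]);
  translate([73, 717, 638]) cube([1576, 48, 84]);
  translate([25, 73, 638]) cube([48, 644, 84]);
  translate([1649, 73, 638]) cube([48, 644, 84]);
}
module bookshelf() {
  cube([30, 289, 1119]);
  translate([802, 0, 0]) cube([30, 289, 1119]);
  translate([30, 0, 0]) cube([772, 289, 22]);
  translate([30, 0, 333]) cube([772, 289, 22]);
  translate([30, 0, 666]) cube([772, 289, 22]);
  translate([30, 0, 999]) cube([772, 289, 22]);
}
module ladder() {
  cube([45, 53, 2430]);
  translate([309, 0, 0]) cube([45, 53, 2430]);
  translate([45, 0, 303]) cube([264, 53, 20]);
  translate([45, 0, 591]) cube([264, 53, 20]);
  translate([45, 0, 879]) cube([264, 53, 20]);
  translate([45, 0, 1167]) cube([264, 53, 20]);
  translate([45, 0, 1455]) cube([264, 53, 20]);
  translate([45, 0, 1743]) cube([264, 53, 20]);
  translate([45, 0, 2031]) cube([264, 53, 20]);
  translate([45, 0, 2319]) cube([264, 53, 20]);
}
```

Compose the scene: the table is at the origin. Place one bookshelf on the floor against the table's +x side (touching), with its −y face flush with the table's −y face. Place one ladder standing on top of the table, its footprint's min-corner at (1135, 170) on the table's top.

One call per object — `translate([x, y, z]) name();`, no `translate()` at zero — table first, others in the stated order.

table();
translate([1722, 0, 0]) bookshelf();
translate([1135, 170, 761]) ladder();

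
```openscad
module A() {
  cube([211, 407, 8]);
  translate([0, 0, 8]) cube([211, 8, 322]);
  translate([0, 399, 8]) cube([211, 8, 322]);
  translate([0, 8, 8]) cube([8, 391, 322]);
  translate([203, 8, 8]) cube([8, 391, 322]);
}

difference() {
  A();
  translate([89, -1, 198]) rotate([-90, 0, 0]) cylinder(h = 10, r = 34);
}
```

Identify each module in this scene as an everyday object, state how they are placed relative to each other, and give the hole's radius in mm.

The subtracted cylinder has r = 34 mm.

A is an open box. The open box has a circular hole through its front wall. The hole's radius is 34 mm.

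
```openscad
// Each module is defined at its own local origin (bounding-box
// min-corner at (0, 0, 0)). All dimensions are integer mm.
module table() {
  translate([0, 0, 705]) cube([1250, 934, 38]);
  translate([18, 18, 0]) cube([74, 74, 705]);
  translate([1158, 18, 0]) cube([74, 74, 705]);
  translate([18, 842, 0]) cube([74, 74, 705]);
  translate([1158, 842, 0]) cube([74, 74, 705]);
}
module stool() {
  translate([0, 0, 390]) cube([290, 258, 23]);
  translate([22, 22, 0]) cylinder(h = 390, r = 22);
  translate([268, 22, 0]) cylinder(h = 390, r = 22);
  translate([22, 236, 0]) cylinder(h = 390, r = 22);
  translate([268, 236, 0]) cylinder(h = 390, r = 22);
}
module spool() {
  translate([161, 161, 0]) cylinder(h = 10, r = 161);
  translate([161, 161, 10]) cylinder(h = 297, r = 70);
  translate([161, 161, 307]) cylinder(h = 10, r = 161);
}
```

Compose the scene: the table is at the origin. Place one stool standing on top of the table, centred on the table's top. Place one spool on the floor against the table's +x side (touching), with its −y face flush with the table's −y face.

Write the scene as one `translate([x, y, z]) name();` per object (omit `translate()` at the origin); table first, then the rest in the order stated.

table();
translate([480, 338, 743]) stool();
translate([1250, 0, 0]) spool();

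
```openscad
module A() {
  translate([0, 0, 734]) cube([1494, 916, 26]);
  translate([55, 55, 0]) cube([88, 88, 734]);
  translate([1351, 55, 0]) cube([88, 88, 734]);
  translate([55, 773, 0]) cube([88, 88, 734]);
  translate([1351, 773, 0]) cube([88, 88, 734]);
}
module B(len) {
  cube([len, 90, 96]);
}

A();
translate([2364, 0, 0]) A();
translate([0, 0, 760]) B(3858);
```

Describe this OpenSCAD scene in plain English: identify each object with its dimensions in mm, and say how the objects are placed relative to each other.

A is a table: top 1494 mm (x) × 916 mm (y), 26 mm thick, upper face at z = 760 mm, on four 88×88 mm square legs, each inset 55 mm from the nearest pair of top edges, running from z = 0 to the bottom of the top.

B is a rectangular beam 3858 mm long (x), 90 mm deep (y), 96 mm thick (z).

The beam spans the tops of two tables placed 870 mm apart, resting at z = 760 mm.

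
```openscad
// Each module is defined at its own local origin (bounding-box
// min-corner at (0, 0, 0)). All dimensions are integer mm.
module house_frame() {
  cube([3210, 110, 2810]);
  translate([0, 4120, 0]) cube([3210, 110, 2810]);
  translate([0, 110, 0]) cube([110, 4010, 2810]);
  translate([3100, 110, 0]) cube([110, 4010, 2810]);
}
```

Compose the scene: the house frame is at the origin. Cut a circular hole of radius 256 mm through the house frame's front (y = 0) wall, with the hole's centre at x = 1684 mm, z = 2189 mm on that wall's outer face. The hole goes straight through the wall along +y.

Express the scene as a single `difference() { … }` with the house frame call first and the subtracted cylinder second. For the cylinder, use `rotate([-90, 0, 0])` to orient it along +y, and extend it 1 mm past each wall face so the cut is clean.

difference() {
  house_frame();
  translate([1684, -1, 2189]) rotate([-90, 0, 0]) cylinder(h = 112, r = 256);
}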